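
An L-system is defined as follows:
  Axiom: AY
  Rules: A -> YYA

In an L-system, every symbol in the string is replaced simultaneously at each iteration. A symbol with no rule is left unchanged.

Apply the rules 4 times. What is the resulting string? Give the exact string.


Answer: YYYYYYYYAY

Derivation:
Step 0: AY
Step 1: YYAY
Step 2: YYYYAY
Step 3: YYYYYYAY
Step 4: YYYYYYYYAY


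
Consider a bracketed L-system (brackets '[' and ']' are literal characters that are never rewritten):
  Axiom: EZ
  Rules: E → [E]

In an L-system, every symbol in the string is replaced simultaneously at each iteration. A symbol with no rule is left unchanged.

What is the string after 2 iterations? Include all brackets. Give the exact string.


Answer: [[E]]Z

Derivation:
Step 0: EZ
Step 1: [E]Z
Step 2: [[E]]Z


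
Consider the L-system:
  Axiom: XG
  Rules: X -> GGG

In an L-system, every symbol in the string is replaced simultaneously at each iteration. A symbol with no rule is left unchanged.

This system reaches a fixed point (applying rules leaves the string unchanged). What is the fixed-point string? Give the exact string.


Answer: GGGG

Derivation:
Step 0: XG
Step 1: GGGG
Step 2: GGGG  (unchanged — fixed point at step 1)


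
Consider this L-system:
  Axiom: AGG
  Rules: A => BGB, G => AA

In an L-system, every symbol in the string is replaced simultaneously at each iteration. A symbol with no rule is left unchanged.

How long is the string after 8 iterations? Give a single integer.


Answer: 198

Derivation:
Step 0: length = 3
Step 1: length = 7
Step 2: length = 16
Step 3: length = 24
Step 4: length = 42
Step 5: length = 58
Step 6: length = 94
Step 7: length = 126
Step 8: length = 198


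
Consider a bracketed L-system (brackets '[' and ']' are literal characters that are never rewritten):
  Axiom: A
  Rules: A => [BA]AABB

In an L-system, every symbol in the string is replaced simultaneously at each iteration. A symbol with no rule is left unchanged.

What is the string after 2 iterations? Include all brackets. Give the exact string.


Answer: [B[BA]AABB][BA]AABB[BA]AABBBB

Derivation:
Step 0: A
Step 1: [BA]AABB
Step 2: [B[BA]AABB][BA]AABB[BA]AABBBB


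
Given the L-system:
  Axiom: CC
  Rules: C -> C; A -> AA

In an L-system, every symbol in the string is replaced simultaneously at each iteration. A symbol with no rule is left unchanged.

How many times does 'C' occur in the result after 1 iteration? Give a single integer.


Step 0: CC  (2 'C')
Step 1: CC  (2 'C')

Answer: 2


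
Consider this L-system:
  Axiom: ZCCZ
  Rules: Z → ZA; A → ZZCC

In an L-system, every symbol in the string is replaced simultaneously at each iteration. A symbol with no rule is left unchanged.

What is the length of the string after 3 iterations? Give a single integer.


Answer: 26

Derivation:
Step 0: length = 4
Step 1: length = 6
Step 2: length = 14
Step 3: length = 26


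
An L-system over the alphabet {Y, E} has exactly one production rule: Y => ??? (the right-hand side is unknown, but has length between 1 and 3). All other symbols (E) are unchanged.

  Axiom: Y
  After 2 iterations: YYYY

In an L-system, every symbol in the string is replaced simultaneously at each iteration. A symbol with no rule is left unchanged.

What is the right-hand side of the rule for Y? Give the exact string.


Trying Y => YY:
  Step 0: Y
  Step 1: YY
  Step 2: YYYY
Matches the given result.

Answer: YY


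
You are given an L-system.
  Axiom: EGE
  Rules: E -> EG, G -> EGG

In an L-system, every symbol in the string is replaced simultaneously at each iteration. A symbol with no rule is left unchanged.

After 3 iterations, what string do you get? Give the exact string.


Answer: EGEGGEGEGGEGGEGEGGEGEGGEGGEGEGGEGGEGEGGEGEGGEGG

Derivation:
Step 0: EGE
Step 1: EGEGGEG
Step 2: EGEGGEGEGGEGGEGEGG
Step 3: EGEGGEGEGGEGGEGEGGEGEGGEGGEGEGGEGGEGEGGEGEGGEGG


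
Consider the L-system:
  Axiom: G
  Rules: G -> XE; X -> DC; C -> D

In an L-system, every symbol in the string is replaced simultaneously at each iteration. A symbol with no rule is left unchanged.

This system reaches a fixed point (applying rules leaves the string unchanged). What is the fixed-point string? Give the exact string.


Answer: DDE

Derivation:
Step 0: G
Step 1: XE
Step 2: DCE
Step 3: DDE
Step 4: DDE  (unchanged — fixed point at step 3)


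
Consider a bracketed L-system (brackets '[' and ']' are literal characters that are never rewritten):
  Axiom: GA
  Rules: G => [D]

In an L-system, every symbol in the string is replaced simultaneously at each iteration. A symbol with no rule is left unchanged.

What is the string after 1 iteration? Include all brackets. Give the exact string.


Step 0: GA
Step 1: [D]A

Answer: [D]A


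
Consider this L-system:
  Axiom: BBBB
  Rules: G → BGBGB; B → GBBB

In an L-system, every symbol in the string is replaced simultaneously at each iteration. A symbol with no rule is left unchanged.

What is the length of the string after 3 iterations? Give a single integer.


Answer: 292

Derivation:
Step 0: length = 4
Step 1: length = 16
Step 2: length = 68
Step 3: length = 292


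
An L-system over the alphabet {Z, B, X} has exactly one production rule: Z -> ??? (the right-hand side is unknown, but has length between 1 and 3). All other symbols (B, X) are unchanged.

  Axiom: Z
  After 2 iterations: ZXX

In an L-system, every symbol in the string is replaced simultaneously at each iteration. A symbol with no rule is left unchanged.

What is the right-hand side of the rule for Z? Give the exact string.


Answer: ZX

Derivation:
Trying Z -> ZX:
  Step 0: Z
  Step 1: ZX
  Step 2: ZXX
Matches the given result.


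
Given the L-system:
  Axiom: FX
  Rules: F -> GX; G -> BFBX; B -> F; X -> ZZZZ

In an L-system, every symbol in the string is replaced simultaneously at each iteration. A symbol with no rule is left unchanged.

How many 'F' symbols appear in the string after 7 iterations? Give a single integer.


Step 0: FX  (1 'F')
Step 1: GXZZZZ  (0 'F')
Step 2: BFBXZZZZZZZZ  (1 'F')
Step 3: FGXFZZZZZZZZZZZZ  (2 'F')
Step 4: GXBFBXZZZZGXZZZZZZZZZZZZ  (1 'F')
Step 5: BFBXZZZZFGXFZZZZZZZZBFBXZZZZZZZZZZZZZZZZ  (4 'F')
Step 6: FGXFZZZZZZZZGXBFBXZZZZGXZZZZZZZZFGXFZZZZZZZZZZZZZZZZZZZZ  (5 'F')
Step 7: GXBFBXZZZZGXZZZZZZZZBFBXZZZZFGXFZZZZZZZZBFBXZZZZZZZZZZZZGXBFBXZZZZGXZZZZZZZZZZZZZZZZZZZZ  (6 'F')

Answer: 6


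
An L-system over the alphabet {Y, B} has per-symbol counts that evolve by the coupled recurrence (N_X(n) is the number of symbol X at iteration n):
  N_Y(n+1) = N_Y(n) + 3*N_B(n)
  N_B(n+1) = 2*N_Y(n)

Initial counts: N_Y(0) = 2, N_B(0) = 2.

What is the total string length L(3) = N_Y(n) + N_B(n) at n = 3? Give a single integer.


Step 0: N_Y=2, N_B=2, L=4
Step 1: N_Y=8, N_B=4, L=12
Step 2: N_Y=20, N_B=16, L=36
Step 3: N_Y=68, N_B=40, L=108

Answer: 108


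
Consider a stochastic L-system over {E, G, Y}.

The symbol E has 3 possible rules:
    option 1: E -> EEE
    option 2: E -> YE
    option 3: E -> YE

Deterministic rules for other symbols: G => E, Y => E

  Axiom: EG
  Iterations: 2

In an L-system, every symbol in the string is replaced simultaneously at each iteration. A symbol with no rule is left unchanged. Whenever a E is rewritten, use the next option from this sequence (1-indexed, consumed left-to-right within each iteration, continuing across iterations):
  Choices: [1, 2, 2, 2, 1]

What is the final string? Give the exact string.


Answer: YEYEYEEEE

Derivation:
Step 0: EG
Step 1: EEEE  (used choices [1])
Step 2: YEYEYEEEE  (used choices [2, 2, 2, 1])


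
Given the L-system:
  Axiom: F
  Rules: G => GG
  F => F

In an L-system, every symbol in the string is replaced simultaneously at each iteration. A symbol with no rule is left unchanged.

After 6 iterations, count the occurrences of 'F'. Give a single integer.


Answer: 1

Derivation:
Step 0: F  (1 'F')
Step 1: F  (1 'F')
Step 2: F  (1 'F')
Step 3: F  (1 'F')
Step 4: F  (1 'F')
Step 5: F  (1 'F')
Step 6: F  (1 'F')


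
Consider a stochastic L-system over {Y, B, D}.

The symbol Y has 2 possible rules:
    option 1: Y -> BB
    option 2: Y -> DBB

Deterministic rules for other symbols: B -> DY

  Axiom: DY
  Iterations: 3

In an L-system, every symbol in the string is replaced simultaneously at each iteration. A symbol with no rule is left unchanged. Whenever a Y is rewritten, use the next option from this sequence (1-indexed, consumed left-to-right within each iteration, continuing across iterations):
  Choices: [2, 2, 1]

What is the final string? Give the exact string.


Step 0: DY
Step 1: DDBB  (used choices [2])
Step 2: DDDYDY  (used choices [])
Step 3: DDDDBBDBB  (used choices [2, 1])

Answer: DDDDBBDBB


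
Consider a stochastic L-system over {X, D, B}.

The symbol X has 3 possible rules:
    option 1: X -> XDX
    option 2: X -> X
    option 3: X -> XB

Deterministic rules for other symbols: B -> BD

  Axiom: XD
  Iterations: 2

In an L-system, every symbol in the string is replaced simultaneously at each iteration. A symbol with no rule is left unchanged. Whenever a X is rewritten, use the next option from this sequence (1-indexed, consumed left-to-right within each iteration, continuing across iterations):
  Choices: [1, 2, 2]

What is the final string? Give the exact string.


Answer: XDXD

Derivation:
Step 0: XD
Step 1: XDXD  (used choices [1])
Step 2: XDXD  (used choices [2, 2])


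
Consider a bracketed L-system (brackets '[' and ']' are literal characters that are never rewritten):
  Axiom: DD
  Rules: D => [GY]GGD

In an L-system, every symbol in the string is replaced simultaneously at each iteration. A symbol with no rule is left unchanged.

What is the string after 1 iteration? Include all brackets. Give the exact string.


Answer: [GY]GGD[GY]GGD

Derivation:
Step 0: DD
Step 1: [GY]GGD[GY]GGD


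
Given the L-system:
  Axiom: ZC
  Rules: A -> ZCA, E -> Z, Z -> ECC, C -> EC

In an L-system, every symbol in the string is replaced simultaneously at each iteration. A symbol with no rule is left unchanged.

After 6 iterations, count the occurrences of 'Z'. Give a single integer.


Answer: 18

Derivation:
Step 0: ZC  (1 'Z')
Step 1: ECCEC  (0 'Z')
Step 2: ZECECZEC  (2 'Z')
Step 3: ECCZECZECECCZEC  (3 'Z')
Step 4: ZECECECCZECECCZECZECECECCZEC  (5 'Z')
Step 5: ECCZECZECZECECECCZECZECECECCZECECCZECZECZECECECCZEC  (10 'Z')
Step 6: ZECECECCZECECCZECECCZECZECZECECECCZECECCZECZECZECECECCZECZECECECCZECECCZECECCZECZECZECECECCZEC  (18 'Z')


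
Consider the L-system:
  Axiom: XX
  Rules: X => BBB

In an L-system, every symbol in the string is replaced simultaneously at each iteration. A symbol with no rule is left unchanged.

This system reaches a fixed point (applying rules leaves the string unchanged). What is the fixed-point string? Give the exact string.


Step 0: XX
Step 1: BBBBBB
Step 2: BBBBBB  (unchanged — fixed point at step 1)

Answer: BBBBBB


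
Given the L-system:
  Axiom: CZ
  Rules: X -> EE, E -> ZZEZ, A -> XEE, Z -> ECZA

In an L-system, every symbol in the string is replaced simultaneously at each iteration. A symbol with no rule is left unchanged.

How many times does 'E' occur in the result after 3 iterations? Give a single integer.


Answer: 12

Derivation:
Step 0: CZ  (0 'E')
Step 1: CECZA  (1 'E')
Step 2: CZZEZCECZAXEE  (4 'E')
Step 3: CECZAECZAZZEZECZACZZEZCECZAXEEEEZZEZZZEZ  (12 'E')


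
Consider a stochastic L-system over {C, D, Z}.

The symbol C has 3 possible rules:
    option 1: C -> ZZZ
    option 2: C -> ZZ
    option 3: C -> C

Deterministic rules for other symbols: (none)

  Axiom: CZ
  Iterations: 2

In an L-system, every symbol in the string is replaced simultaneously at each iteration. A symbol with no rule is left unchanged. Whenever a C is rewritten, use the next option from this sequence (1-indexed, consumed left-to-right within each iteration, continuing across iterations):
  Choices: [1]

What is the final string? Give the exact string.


Step 0: CZ
Step 1: ZZZZ  (used choices [1])
Step 2: ZZZZ  (used choices [])

Answer: ZZZZ


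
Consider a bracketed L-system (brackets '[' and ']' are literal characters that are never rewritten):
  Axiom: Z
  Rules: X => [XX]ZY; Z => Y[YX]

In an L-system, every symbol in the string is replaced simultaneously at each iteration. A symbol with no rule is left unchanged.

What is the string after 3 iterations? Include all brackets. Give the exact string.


Step 0: Z
Step 1: Y[YX]
Step 2: Y[Y[XX]ZY]
Step 3: Y[Y[[XX]ZY[XX]ZY]Y[YX]Y]

Answer: Y[Y[[XX]ZY[XX]ZY]Y[YX]Y]


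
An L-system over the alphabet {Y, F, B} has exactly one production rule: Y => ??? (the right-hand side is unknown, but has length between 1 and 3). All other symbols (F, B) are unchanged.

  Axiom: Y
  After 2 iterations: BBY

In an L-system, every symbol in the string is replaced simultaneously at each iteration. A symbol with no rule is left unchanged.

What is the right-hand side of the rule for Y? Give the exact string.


Trying Y => BY:
  Step 0: Y
  Step 1: BY
  Step 2: BBY
Matches the given result.

Answer: BY


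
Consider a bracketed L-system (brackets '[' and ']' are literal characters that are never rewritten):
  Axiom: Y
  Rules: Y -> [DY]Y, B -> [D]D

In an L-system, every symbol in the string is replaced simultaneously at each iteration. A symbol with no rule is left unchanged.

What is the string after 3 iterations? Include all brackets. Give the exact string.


Answer: [D[D[DY]Y][DY]Y][D[DY]Y][DY]Y

Derivation:
Step 0: Y
Step 1: [DY]Y
Step 2: [D[DY]Y][DY]Y
Step 3: [D[D[DY]Y][DY]Y][D[DY]Y][DY]Y


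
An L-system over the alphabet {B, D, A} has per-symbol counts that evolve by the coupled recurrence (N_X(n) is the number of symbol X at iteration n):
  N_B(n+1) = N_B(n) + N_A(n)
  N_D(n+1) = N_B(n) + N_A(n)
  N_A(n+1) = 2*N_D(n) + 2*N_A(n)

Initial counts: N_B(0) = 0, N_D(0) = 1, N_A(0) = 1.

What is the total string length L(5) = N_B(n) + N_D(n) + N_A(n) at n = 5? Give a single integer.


Answer: 540

Derivation:
Step 0: N_B=0, N_D=1, N_A=1, L=2
Step 1: N_B=1, N_D=1, N_A=4, L=6
Step 2: N_B=5, N_D=5, N_A=10, L=20
Step 3: N_B=15, N_D=15, N_A=30, L=60
Step 4: N_B=45, N_D=45, N_A=90, L=180
Step 5: N_B=135, N_D=135, N_A=270, L=540


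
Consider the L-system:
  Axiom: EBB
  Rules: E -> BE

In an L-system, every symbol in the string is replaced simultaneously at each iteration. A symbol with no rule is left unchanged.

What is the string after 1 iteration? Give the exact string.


Answer: BEBB

Derivation:
Step 0: EBB
Step 1: BEBB


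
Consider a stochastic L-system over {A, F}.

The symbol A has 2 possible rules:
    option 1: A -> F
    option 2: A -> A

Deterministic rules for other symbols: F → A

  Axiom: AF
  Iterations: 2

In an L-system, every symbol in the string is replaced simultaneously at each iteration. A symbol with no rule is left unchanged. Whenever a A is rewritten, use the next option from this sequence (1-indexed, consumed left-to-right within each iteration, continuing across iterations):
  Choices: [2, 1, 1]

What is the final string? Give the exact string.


Answer: FF

Derivation:
Step 0: AF
Step 1: AA  (used choices [2])
Step 2: FF  (used choices [1, 1])


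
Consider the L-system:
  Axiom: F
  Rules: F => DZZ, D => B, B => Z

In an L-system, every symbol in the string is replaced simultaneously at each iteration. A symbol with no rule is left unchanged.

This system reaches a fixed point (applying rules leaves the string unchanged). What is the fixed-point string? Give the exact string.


Step 0: F
Step 1: DZZ
Step 2: BZZ
Step 3: ZZZ
Step 4: ZZZ  (unchanged — fixed point at step 3)

Answer: ZZZ


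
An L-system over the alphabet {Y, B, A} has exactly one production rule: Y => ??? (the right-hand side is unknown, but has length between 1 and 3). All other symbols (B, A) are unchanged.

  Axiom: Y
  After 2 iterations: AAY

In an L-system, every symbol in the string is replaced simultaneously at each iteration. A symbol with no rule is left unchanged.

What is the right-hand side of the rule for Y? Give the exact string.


Answer: AY

Derivation:
Trying Y => AY:
  Step 0: Y
  Step 1: AY
  Step 2: AAY
Matches the given result.


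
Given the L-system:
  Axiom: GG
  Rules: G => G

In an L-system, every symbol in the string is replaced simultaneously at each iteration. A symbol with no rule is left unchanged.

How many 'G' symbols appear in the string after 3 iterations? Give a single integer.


Answer: 2

Derivation:
Step 0: GG  (2 'G')
Step 1: GG  (2 'G')
Step 2: GG  (2 'G')
Step 3: GG  (2 'G')


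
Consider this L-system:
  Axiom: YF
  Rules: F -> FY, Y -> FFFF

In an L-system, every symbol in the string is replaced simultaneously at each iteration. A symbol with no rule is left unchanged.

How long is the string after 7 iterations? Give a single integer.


Step 0: length = 2
Step 1: length = 6
Step 2: length = 14
Step 3: length = 38
Step 4: length = 94
Step 5: length = 246
Step 6: length = 622
Step 7: length = 1606

Answer: 1606


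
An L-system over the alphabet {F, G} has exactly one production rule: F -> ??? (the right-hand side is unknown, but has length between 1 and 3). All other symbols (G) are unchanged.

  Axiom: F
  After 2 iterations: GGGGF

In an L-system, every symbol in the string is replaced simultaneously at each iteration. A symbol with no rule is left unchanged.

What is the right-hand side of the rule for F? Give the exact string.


Trying F -> GGF:
  Step 0: F
  Step 1: GGF
  Step 2: GGGGF
Matches the given result.

Answer: GGF


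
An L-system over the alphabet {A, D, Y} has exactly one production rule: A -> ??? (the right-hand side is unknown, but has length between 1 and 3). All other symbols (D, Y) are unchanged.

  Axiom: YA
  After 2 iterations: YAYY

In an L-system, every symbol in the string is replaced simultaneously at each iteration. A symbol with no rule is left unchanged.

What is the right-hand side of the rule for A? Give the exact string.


Answer: AY

Derivation:
Trying A -> AY:
  Step 0: YA
  Step 1: YAY
  Step 2: YAYY
Matches the given result.


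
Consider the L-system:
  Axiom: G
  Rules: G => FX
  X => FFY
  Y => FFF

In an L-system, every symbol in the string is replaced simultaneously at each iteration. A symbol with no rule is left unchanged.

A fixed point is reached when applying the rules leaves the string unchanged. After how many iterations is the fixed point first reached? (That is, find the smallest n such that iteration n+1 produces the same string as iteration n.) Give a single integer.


Step 0: G
Step 1: FX
Step 2: FFFY
Step 3: FFFFFF
Step 4: FFFFFF  (unchanged — fixed point at step 3)

Answer: 3


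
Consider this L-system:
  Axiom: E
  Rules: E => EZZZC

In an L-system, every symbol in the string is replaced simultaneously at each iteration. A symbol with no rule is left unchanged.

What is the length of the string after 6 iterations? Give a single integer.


Answer: 25

Derivation:
Step 0: length = 1
Step 1: length = 5
Step 2: length = 9
Step 3: length = 13
Step 4: length = 17
Step 5: length = 21
Step 6: length = 25


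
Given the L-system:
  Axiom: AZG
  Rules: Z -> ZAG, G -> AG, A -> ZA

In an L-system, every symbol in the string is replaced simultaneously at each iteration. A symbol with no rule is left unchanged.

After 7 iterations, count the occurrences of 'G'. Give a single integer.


Answer: 265

Derivation:
Step 0: length=3, 'G' count=1
Step 1: length=7, 'G' count=2
Step 2: length=16, 'G' count=4
Step 3: length=37, 'G' count=9
Step 4: length=86, 'G' count=21
Step 5: length=200, 'G' count=49
Step 6: length=465, 'G' count=114
Step 7: length=1081, 'G' count=265
Final string: ZAGZAAGZAGZAZAAGZAGZAAGZAGZAZAGZAZAAGZAGZAAGZAGZAZAAGZAGZAAGZAGZAZAGZAAGZAGZAZAGZAZAAGZAGZAAGZAGZAZAAGZAGZAAGZAGZAZAGZAZAAGZAGZAAGZAGZAZAAGZAGZAAGZAGZAZAGZAAGZAGZAZAAGZAGZAAGZAGZAZAGZAAGZAGZAZAGZAZAAGZAGZAAGZAGZAZAAGZAGZAAGZAGZAZAGZAZAAGZAGZAAGZAGZAZAAGZAGZAAGZAGZAZAGZAAGZAGZAZAGZAZAAGZAGZAAGZAGZAZAAGZAGZAAGZAGZAZAGZAZAAGZAGZAAGZAGZAZAAGZAGZAAGZAGZAZAGZAAGZAGZAZAAGZAGZAAGZAGZAZAGZAZAAGZAGZAAGZAGZAZAAGZAGZAAGZAGZAZAGZAAGZAGZAZAGZAZAAGZAGZAAGZAGZAZAAGZAGZAAGZAGZAZAGZAZAAGZAGZAAGZAGZAZAAGZAGZAAGZAGZAZAGZAAGZAGZAZAAGZAGZAAGZAGZAZAGZAAGZAGZAZAGZAZAAGZAGZAAGZAGZAZAAGZAGZAAGZAGZAZAGZAZAAGZAGZAAGZAGZAZAAGZAGZAAGZAGZAZAGZAAGZAGZAZAGZAZAAGZAGZAAGZAGZAZAAGZAGZAAGZAGZAZAGZAZAAGZAGZAAGZAGZAZAAGZAGZAAGZAGZAZAGZAAGZAGZAZAAGZAGZAAGZAGZAZAGZAZAAGZAGZAAGZAGZAZAAGZAGZAAGZAGZAZAGZAAGZAGZAZAAGZAGZAAGZAGZAZAGZAAGZAGZAZAGZAZAAGZAGZAAGZAGZAZAAGZAGZAAGZAGZAZAGZAZAAGZAGZAAGZAGZAZAAGZAGZAAGZAGZAZAGZAAGZAGZAZAGZAZAAGZAGZAAGZAGZAZAAGZAGZAAGZAGZAZAGZAZAAGZAGZAAGZAGZAZAAGZAGZAAGZAGZAZAGZAAGZAGZAZAAGZAGZAAGZAGZAZAGZAZAAGZAGZAAGZAGZAZAAGZAGZAAGZAGZAZAGZAAGZAGZAZAAGZAGZAAGZAGZAZAGZAAGZAGZAZAGZAZAAG


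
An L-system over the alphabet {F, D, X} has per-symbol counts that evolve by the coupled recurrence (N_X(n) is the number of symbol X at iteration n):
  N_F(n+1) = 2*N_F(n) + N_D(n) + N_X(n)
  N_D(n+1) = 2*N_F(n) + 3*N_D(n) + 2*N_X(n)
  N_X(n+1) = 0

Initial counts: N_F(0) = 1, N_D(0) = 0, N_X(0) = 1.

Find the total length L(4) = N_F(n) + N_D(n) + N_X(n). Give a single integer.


Answer: 448

Derivation:
Step 0: N_F=1, N_D=0, N_X=1, L=2
Step 1: N_F=3, N_D=4, N_X=0, L=7
Step 2: N_F=10, N_D=18, N_X=0, L=28
Step 3: N_F=38, N_D=74, N_X=0, L=112
Step 4: N_F=150, N_D=298, N_X=0, L=448


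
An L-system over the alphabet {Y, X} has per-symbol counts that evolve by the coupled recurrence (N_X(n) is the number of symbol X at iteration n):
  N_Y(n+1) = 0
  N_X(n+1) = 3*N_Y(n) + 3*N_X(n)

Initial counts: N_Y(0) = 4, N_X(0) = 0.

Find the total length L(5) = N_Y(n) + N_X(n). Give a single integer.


Answer: 972

Derivation:
Step 0: N_Y=4, N_X=0, L=4
Step 1: N_Y=0, N_X=12, L=12
Step 2: N_Y=0, N_X=36, L=36
Step 3: N_Y=0, N_X=108, L=108
Step 4: N_Y=0, N_X=324, L=324
Step 5: N_Y=0, N_X=972, L=972


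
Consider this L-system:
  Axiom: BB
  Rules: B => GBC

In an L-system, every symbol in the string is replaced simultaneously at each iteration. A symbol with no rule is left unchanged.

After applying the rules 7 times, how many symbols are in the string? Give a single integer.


Answer: 30

Derivation:
Step 0: length = 2
Step 1: length = 6
Step 2: length = 10
Step 3: length = 14
Step 4: length = 18
Step 5: length = 22
Step 6: length = 26
Step 7: length = 30


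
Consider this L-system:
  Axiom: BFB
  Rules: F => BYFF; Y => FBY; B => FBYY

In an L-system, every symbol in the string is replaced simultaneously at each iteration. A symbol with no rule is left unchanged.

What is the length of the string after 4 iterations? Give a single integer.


Answer: 573

Derivation:
Step 0: length = 3
Step 1: length = 12
Step 2: length = 43
Step 3: length = 157
Step 4: length = 573


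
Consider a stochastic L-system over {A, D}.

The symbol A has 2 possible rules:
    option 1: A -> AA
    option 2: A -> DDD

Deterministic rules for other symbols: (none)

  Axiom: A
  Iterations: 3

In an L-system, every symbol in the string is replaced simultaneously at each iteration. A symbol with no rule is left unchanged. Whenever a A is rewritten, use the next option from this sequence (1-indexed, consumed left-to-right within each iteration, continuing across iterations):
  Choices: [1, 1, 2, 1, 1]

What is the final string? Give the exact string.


Answer: AAAADDD

Derivation:
Step 0: A
Step 1: AA  (used choices [1])
Step 2: AADDD  (used choices [1, 2])
Step 3: AAAADDD  (used choices [1, 1])


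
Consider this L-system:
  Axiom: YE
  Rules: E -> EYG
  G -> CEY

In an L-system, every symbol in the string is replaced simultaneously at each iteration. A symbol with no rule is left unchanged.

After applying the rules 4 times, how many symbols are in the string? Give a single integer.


Answer: 24

Derivation:
Step 0: length = 2
Step 1: length = 4
Step 2: length = 8
Step 3: length = 14
Step 4: length = 24


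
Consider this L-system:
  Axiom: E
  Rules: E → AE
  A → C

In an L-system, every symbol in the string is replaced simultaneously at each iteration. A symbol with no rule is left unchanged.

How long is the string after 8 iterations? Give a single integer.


Step 0: length = 1
Step 1: length = 2
Step 2: length = 3
Step 3: length = 4
Step 4: length = 5
Step 5: length = 6
Step 6: length = 7
Step 7: length = 8
Step 8: length = 9

Answer: 9


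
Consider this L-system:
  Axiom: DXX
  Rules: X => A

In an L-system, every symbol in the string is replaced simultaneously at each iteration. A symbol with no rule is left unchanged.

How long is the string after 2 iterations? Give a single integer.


Answer: 3

Derivation:
Step 0: length = 3
Step 1: length = 3
Step 2: length = 3


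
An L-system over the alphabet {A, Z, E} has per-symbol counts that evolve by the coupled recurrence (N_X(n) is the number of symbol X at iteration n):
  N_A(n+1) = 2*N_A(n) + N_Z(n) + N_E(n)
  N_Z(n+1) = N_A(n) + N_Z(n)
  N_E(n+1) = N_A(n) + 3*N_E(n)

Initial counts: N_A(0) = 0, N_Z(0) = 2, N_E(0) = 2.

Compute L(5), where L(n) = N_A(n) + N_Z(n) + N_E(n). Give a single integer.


Step 0: N_A=0, N_Z=2, N_E=2, L=4
Step 1: N_A=4, N_Z=2, N_E=6, L=12
Step 2: N_A=16, N_Z=6, N_E=22, L=44
Step 3: N_A=60, N_Z=22, N_E=82, L=164
Step 4: N_A=224, N_Z=82, N_E=306, L=612
Step 5: N_A=836, N_Z=306, N_E=1142, L=2284

Answer: 2284


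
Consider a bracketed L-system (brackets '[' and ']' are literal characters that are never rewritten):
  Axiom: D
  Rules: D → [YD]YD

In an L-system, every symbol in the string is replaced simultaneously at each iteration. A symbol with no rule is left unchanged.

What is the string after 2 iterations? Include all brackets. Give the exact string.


Step 0: D
Step 1: [YD]YD
Step 2: [Y[YD]YD]Y[YD]YD

Answer: [Y[YD]YD]Y[YD]YD


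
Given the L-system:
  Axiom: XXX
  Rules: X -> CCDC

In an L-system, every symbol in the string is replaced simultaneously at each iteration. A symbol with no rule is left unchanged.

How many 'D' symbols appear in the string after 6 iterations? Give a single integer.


Step 0: XXX  (0 'D')
Step 1: CCDCCCDCCCDC  (3 'D')
Step 2: CCDCCCDCCCDC  (3 'D')
Step 3: CCDCCCDCCCDC  (3 'D')
Step 4: CCDCCCDCCCDC  (3 'D')
Step 5: CCDCCCDCCCDC  (3 'D')
Step 6: CCDCCCDCCCDC  (3 'D')

Answer: 3


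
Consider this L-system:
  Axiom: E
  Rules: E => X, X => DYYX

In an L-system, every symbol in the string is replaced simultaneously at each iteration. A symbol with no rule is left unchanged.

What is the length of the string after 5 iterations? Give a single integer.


Step 0: length = 1
Step 1: length = 1
Step 2: length = 4
Step 3: length = 7
Step 4: length = 10
Step 5: length = 13

Answer: 13


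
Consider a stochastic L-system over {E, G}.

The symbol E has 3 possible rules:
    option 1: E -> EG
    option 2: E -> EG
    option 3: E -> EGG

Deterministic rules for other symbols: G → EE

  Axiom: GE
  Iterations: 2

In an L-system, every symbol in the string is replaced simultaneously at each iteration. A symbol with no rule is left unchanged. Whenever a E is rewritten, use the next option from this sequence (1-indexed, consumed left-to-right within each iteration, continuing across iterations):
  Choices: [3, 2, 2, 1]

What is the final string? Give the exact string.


Answer: EGEGEGEEEE

Derivation:
Step 0: GE
Step 1: EEEGG  (used choices [3])
Step 2: EGEGEGEEEE  (used choices [2, 2, 1])


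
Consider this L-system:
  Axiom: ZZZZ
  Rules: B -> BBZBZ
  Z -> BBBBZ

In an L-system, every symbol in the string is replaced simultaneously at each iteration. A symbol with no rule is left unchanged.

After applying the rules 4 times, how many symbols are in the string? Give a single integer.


Answer: 2500

Derivation:
Step 0: length = 4
Step 1: length = 20
Step 2: length = 100
Step 3: length = 500
Step 4: length = 2500


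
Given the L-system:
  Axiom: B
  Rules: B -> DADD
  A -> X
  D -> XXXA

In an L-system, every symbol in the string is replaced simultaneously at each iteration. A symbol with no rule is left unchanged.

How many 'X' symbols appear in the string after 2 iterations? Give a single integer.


Answer: 10

Derivation:
Step 0: B  (0 'X')
Step 1: DADD  (0 'X')
Step 2: XXXAXXXXAXXXA  (10 'X')


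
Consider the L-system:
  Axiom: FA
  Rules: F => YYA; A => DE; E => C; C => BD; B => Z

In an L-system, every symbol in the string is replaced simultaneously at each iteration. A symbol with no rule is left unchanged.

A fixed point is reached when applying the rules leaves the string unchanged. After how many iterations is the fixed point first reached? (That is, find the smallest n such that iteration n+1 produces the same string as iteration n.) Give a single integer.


Answer: 5

Derivation:
Step 0: FA
Step 1: YYADE
Step 2: YYDEDC
Step 3: YYDCDBD
Step 4: YYDBDDZD
Step 5: YYDZDDZD
Step 6: YYDZDDZD  (unchanged — fixed point at step 5)


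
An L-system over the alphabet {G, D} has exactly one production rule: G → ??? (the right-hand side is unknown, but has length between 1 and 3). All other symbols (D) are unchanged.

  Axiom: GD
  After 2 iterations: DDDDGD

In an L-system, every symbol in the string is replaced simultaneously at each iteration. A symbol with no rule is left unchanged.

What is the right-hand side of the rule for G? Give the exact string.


Trying G → DDG:
  Step 0: GD
  Step 1: DDGD
  Step 2: DDDDGD
Matches the given result.

Answer: DDG


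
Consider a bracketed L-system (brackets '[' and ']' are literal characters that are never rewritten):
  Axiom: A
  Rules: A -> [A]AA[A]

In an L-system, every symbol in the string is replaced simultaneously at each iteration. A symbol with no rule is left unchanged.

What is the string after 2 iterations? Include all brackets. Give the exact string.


Step 0: A
Step 1: [A]AA[A]
Step 2: [[A]AA[A]][A]AA[A][A]AA[A][[A]AA[A]]

Answer: [[A]AA[A]][A]AA[A][A]AA[A][[A]AA[A]]


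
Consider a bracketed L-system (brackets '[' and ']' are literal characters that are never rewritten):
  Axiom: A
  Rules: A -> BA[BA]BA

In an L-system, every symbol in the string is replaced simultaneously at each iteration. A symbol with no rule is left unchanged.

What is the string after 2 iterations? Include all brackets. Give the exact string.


Answer: BBA[BA]BA[BBA[BA]BA]BBA[BA]BA

Derivation:
Step 0: A
Step 1: BA[BA]BA
Step 2: BBA[BA]BA[BBA[BA]BA]BBA[BA]BA


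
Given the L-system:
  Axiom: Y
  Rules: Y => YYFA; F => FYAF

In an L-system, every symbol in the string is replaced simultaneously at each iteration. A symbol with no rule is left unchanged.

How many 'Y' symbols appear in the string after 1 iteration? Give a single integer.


Step 0: Y  (1 'Y')
Step 1: YYFA  (2 'Y')

Answer: 2


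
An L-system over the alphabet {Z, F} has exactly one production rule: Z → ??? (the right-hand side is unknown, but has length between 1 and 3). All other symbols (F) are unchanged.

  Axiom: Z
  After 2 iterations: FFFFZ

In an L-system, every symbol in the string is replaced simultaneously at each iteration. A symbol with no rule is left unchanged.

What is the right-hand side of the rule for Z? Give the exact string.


Answer: FFZ

Derivation:
Trying Z → FFZ:
  Step 0: Z
  Step 1: FFZ
  Step 2: FFFFZ
Matches the given result.


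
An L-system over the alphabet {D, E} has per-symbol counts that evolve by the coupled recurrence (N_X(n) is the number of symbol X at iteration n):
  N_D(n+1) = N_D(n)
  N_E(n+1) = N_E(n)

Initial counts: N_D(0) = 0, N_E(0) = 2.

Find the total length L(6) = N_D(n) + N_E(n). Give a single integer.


Step 0: N_D=0, N_E=2, L=2
Step 1: N_D=0, N_E=2, L=2
Step 2: N_D=0, N_E=2, L=2
Step 3: N_D=0, N_E=2, L=2
Step 4: N_D=0, N_E=2, L=2
Step 5: N_D=0, N_E=2, L=2
Step 6: N_D=0, N_E=2, L=2

Answer: 2


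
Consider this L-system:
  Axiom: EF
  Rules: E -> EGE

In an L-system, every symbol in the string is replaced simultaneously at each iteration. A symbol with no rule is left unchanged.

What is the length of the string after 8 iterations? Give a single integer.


Answer: 512

Derivation:
Step 0: length = 2
Step 1: length = 4
Step 2: length = 8
Step 3: length = 16
Step 4: length = 32
Step 5: length = 64
Step 6: length = 128
Step 7: length = 256
Step 8: length = 512


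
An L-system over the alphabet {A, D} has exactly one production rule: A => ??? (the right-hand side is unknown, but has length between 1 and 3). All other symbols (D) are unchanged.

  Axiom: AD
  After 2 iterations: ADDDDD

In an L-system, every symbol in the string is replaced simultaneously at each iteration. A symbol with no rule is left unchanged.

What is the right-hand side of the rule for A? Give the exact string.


Answer: ADD

Derivation:
Trying A => ADD:
  Step 0: AD
  Step 1: ADDD
  Step 2: ADDDDD
Matches the given result.


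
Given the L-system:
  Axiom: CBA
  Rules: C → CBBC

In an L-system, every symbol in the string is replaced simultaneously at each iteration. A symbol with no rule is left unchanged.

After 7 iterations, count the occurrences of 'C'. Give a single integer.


Answer: 128

Derivation:
Step 0: CBA  (1 'C')
Step 1: CBBCBA  (2 'C')
Step 2: CBBCBBCBBCBA  (4 'C')
Step 3: CBBCBBCBBCBBCBBCBBCBBCBA  (8 'C')
Step 4: CBBCBBCBBCBBCBBCBBCBBCBBCBBCBBCBBCBBCBBCBBCBBCBA  (16 'C')
Step 5: CBBCBBCBBCBBCBBCBBCBBCBBCBBCBBCBBCBBCBBCBBCBBCBBCBBCBBCBBCBBCBBCBBCBBCBBCBBCBBCBBCBBCBBCBBCBBCBA  (32 'C')
Step 6: CBBCBBCBBCBBCBBCBBCBBCBBCBBCBBCBBCBBCBBCBBCBBCBBCBBCBBCBBCBBCBBCBBCBBCBBCBBCBBCBBCBBCBBCBBCBBCBBCBBCBBCBBCBBCBBCBBCBBCBBCBBCBBCBBCBBCBBCBBCBBCBBCBBCBBCBBCBBCBBCBBCBBCBBCBBCBBCBBCBBCBBCBBCBBCBA  (64 'C')
Step 7: CBBCBBCBBCBBCBBCBBCBBCBBCBBCBBCBBCBBCBBCBBCBBCBBCBBCBBCBBCBBCBBCBBCBBCBBCBBCBBCBBCBBCBBCBBCBBCBBCBBCBBCBBCBBCBBCBBCBBCBBCBBCBBCBBCBBCBBCBBCBBCBBCBBCBBCBBCBBCBBCBBCBBCBBCBBCBBCBBCBBCBBCBBCBBCBBCBBCBBCBBCBBCBBCBBCBBCBBCBBCBBCBBCBBCBBCBBCBBCBBCBBCBBCBBCBBCBBCBBCBBCBBCBBCBBCBBCBBCBBCBBCBBCBBCBBCBBCBBCBBCBBCBBCBBCBBCBBCBBCBBCBBCBBCBBCBBCBBCBBCBBCBBCBBCBBCBBCBBCBBCBBCBBCBBCBBCBBCBBCBBCBA  (128 'C')


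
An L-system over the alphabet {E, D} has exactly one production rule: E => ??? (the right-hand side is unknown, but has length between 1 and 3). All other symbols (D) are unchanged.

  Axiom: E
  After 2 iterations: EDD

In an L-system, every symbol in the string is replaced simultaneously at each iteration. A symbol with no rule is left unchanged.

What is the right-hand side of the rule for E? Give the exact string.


Trying E => ED:
  Step 0: E
  Step 1: ED
  Step 2: EDD
Matches the given result.

Answer: ED


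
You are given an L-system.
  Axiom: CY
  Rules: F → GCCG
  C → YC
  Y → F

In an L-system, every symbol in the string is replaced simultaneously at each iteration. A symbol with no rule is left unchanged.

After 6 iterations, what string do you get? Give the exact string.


Answer: GGCCGFYCGCCGFYCGGFYCFYCGGYCYCGGCCGFYCGGYCYCGGCCGFYCGYCYCGGCCGFYCG

Derivation:
Step 0: CY
Step 1: YCF
Step 2: FYCGCCG
Step 3: GCCGFYCGYCYCG
Step 4: GYCYCGGCCGFYCGFYCFYCG
Step 5: GFYCFYCGGYCYCGGCCGFYCGGCCGFYCGCCGFYCG
Step 6: GGCCGFYCGCCGFYCGGFYCFYCGGYCYCGGCCGFYCGGYCYCGGCCGFYCGYCYCGGCCGFYCG


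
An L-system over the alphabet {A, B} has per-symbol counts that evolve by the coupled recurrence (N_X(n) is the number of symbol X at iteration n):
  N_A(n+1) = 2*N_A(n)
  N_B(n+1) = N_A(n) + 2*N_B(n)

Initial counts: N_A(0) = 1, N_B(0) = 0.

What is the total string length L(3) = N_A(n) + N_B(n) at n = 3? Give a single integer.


Answer: 20

Derivation:
Step 0: N_A=1, N_B=0, L=1
Step 1: N_A=2, N_B=1, L=3
Step 2: N_A=4, N_B=4, L=8
Step 3: N_A=8, N_B=12, L=20


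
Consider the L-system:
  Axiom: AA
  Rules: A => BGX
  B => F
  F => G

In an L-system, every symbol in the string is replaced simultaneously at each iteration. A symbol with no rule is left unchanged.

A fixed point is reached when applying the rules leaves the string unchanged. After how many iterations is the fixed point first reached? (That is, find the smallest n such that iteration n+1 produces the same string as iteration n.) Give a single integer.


Step 0: AA
Step 1: BGXBGX
Step 2: FGXFGX
Step 3: GGXGGX
Step 4: GGXGGX  (unchanged — fixed point at step 3)

Answer: 3


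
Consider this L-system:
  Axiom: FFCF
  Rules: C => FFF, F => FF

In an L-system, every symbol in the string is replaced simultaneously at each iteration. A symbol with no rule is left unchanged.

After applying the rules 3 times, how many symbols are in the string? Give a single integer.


Answer: 36

Derivation:
Step 0: length = 4
Step 1: length = 9
Step 2: length = 18
Step 3: length = 36


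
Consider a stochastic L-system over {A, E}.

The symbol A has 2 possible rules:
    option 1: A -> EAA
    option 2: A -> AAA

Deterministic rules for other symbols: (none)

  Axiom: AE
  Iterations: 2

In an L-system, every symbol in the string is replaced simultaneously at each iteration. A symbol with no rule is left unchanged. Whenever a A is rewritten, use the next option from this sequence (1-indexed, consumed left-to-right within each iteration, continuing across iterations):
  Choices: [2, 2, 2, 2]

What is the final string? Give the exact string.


Answer: AAAAAAAAAE

Derivation:
Step 0: AE
Step 1: AAAE  (used choices [2])
Step 2: AAAAAAAAAE  (used choices [2, 2, 2])


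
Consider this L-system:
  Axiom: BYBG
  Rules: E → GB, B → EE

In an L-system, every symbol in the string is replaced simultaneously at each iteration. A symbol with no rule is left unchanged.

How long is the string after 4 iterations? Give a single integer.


Step 0: length = 4
Step 1: length = 6
Step 2: length = 10
Step 3: length = 14
Step 4: length = 22

Answer: 22


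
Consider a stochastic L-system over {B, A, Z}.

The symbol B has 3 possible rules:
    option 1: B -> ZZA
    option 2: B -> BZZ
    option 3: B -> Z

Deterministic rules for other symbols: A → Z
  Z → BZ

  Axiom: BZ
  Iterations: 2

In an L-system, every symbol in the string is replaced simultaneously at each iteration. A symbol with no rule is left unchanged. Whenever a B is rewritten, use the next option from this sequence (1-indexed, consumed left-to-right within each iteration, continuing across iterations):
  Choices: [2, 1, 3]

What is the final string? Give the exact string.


Step 0: BZ
Step 1: BZZBZ  (used choices [2])
Step 2: ZZABZBZZBZ  (used choices [1, 3])

Answer: ZZABZBZZBZ


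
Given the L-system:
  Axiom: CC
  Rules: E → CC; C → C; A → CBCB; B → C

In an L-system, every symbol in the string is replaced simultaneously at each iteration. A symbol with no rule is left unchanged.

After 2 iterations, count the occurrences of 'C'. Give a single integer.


Answer: 2

Derivation:
Step 0: CC  (2 'C')
Step 1: CC  (2 'C')
Step 2: CC  (2 'C')


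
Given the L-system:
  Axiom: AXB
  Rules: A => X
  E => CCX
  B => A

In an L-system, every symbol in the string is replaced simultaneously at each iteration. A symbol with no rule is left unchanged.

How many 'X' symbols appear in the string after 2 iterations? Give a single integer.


Answer: 3

Derivation:
Step 0: AXB  (1 'X')
Step 1: XXA  (2 'X')
Step 2: XXX  (3 'X')


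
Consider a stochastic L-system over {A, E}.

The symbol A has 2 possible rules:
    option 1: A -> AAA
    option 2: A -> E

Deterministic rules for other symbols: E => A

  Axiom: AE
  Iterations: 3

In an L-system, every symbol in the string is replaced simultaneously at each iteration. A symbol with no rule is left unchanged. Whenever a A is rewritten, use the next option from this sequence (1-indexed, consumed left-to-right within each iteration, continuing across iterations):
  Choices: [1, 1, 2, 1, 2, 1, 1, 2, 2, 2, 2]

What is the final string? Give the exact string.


Answer: AAAAAAEAEEEA

Derivation:
Step 0: AE
Step 1: AAAA  (used choices [1])
Step 2: AAAEAAAE  (used choices [1, 2, 1, 2])
Step 3: AAAAAAEAEEEA  (used choices [1, 1, 2, 2, 2, 2])


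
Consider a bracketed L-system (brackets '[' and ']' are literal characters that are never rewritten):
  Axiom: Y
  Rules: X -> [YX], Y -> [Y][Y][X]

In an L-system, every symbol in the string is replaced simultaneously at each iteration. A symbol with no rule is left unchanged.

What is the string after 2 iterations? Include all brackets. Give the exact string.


Step 0: Y
Step 1: [Y][Y][X]
Step 2: [[Y][Y][X]][[Y][Y][X]][[YX]]

Answer: [[Y][Y][X]][[Y][Y][X]][[YX]]
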